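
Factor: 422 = 2^1 * 211^1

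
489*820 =400980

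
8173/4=2043 + 1/4 = 2043.25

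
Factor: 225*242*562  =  30600900= 2^2*3^2*5^2*11^2*281^1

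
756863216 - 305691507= 451171709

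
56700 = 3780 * 15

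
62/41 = 1  +  21/41 = 1.51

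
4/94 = 2/47 =0.04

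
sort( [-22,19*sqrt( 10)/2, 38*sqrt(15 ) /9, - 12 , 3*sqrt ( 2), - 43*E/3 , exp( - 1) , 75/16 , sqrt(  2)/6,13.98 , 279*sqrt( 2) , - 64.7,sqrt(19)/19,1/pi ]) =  [ - 64.7,-43*E/3,  -  22,  -  12,  sqrt( 19)/19, sqrt(2) /6,1/pi,  exp ( - 1),3*sqrt(2),75/16,13.98,38*sqrt( 15 )/9, 19*sqrt( 10 ) /2,279*sqrt (2) ]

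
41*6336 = 259776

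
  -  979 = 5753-6732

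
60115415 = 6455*9313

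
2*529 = 1058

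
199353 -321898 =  - 122545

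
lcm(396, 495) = 1980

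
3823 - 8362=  - 4539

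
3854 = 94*41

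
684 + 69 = 753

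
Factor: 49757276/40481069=2^2*19^1*881^( - 1 )*45949^(-1 )*654701^1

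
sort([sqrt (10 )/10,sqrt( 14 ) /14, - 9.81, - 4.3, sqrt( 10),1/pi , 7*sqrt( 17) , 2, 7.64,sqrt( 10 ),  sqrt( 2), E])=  [ - 9.81,- 4.3, sqrt( 14 ) /14,sqrt( 10)/10, 1/pi,sqrt( 2),  2,E,sqrt( 10),sqrt (10 ),7.64 , 7*sqrt( 17) ] 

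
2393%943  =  507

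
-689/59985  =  -1+59296/59985 = -0.01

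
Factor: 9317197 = 43^1*  216679^1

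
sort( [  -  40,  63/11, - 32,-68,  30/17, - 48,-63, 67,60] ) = [-68,  -  63,- 48,-40,- 32,30/17, 63/11, 60, 67]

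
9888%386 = 238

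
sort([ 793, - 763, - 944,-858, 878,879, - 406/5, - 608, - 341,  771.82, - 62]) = [  -  944, - 858, - 763,-608, - 341, - 406/5, - 62, 771.82, 793, 878, 879] 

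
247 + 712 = 959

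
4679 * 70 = 327530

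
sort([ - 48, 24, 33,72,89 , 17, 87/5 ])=[  -  48, 17,87/5 , 24, 33 , 72, 89]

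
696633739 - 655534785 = 41098954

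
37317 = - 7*( - 5331) 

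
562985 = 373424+189561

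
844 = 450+394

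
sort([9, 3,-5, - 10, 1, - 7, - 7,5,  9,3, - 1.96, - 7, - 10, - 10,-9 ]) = [ - 10, - 10, - 10, - 9,  -  7,-7, - 7, - 5, - 1.96,1, 3, 3, 5,9,9]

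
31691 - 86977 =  - 55286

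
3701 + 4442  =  8143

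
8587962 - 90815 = 8497147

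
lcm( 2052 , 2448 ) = 139536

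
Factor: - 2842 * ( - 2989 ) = 2^1*7^4*29^1*61^1= 8494738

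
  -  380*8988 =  - 3415440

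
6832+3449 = 10281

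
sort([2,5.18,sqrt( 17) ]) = [ 2, sqrt ( 17), 5.18 ] 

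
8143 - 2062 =6081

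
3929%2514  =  1415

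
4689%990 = 729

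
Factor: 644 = 2^2*7^1*23^1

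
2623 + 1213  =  3836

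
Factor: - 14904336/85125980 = -3726084/21281495 = - 2^2*3^1*5^( - 1 ) * 677^( - 1 )*6287^(  -  1 )*310507^1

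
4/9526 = 2/4763 = 0.00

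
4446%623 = 85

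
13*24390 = 317070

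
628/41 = 15 + 13/41 = 15.32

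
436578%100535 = 34438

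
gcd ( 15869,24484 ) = 1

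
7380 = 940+6440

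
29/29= 1=1.00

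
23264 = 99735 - 76471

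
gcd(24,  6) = 6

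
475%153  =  16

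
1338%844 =494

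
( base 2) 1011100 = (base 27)3b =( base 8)134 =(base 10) 92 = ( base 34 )2o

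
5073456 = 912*5563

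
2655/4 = 663 + 3/4=   663.75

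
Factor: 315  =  3^2 * 5^1* 7^1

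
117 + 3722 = 3839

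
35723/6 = 35723/6 = 5953.83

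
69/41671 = 69/41671 = 0.00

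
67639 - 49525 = 18114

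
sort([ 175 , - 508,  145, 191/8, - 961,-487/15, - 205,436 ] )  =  [ - 961, - 508, - 205, -487/15,191/8,145,175,436] 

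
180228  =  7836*23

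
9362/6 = 1560 + 1/3 = 1560.33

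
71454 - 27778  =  43676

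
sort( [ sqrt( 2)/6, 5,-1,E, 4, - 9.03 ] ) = [  -  9.03, - 1, sqrt( 2)/6 , E , 4, 5]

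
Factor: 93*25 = 2325 =3^1 * 5^2 * 31^1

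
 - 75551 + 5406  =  - 70145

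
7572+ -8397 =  - 825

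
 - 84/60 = -7/5= -  1.40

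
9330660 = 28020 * 333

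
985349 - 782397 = 202952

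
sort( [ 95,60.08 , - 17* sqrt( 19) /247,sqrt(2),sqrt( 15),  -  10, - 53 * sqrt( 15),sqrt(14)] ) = [ - 53*sqrt( 15), - 10, - 17 * sqrt( 19)/247, sqrt(2),sqrt(14), sqrt( 15), 60.08 , 95]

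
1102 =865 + 237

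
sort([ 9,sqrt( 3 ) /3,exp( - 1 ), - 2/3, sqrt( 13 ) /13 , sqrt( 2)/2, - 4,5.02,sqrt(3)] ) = [ - 4, - 2/3,sqrt( 13 ) /13,exp( - 1 ),sqrt(3) /3 , sqrt(2)/2, sqrt( 3),5.02, 9] 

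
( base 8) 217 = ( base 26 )5d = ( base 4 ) 2033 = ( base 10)143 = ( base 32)4F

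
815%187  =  67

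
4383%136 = 31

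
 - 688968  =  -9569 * 72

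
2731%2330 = 401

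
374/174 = 187/87 = 2.15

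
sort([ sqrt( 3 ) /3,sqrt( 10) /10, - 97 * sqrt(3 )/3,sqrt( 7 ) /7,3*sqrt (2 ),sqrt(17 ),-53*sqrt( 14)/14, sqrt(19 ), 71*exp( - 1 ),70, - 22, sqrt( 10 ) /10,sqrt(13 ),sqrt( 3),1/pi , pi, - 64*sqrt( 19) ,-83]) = [-64*sqrt (19 ),-83,-97*sqrt(3)/3, - 22,-53 * sqrt( 14 )/14,sqrt(10 ) /10,sqrt( 10)/10, 1/pi, sqrt(7)/7,sqrt(3)/3,sqrt( 3 ),pi,sqrt (13),sqrt( 17 ), 3*sqrt( 2 ),sqrt( 19 ),71*exp(-1 ),70]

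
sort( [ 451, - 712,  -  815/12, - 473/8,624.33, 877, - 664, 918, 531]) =[ - 712, - 664, -815/12, - 473/8,451,  531,624.33, 877, 918] 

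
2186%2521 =2186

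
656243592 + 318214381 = 974457973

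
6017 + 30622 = 36639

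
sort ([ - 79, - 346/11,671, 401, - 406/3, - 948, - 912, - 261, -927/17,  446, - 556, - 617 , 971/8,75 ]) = [  -  948, - 912, - 617, - 556, - 261, -406/3, - 79, - 927/17,-346/11, 75,971/8, 401, 446, 671 ] 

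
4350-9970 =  - 5620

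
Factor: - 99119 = -99119^1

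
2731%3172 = 2731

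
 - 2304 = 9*(  -  256)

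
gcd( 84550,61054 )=178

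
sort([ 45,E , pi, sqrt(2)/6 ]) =[ sqrt( 2 ) /6, E, pi , 45 ] 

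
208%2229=208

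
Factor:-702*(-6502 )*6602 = 30134195208=   2^3 * 3^3*13^1*3251^1 * 3301^1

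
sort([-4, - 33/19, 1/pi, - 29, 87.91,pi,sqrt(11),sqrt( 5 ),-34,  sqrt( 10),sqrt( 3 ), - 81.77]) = [  -  81.77, - 34 , - 29, - 4,-33/19,1/pi,sqrt( 3 ),  sqrt(5), pi,sqrt( 10 ),  sqrt ( 11), 87.91 ] 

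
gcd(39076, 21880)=4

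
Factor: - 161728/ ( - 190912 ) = 7^1*19^1  *  157^( - 1) = 133/157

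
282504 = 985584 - 703080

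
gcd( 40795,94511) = 1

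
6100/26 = 234+8/13 = 234.62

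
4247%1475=1297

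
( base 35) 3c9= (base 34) 3IO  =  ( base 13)1b39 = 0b1000000001000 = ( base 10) 4104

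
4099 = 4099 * 1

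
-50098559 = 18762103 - 68860662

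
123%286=123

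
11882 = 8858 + 3024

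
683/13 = 52 + 7/13= 52.54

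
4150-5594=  - 1444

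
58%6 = 4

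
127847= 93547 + 34300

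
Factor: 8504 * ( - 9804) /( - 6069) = 27791072/2023=2^5*7^ ( - 1) * 17^( -2 ) * 19^1*  43^1 * 1063^1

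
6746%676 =662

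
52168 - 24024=28144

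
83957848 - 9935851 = 74021997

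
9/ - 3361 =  -9/3361  =  - 0.00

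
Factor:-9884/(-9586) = 2^1 * 7^1*353^1*4793^ ( - 1)  =  4942/4793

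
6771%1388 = 1219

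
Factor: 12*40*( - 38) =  - 2^6*3^1* 5^1 * 19^1 = -18240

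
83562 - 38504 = 45058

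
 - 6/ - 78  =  1/13 = 0.08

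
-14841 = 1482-16323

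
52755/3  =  17585 = 17585.00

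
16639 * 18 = 299502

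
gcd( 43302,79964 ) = 2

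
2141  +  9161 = 11302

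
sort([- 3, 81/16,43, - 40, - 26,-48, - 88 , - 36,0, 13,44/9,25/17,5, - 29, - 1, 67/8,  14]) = [ - 88, -48,- 40 ,-36,-29, - 26,- 3, - 1,0,25/17, 44/9  ,  5 , 81/16, 67/8 , 13,14, 43]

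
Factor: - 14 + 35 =3^1*7^1=21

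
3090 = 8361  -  5271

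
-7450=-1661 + -5789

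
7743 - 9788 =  - 2045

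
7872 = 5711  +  2161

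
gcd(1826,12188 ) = 22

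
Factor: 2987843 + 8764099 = 11751942 = 2^1*3^1*23^1*85159^1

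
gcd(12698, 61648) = 2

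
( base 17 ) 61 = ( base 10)103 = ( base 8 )147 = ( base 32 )37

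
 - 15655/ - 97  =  15655/97 = 161.39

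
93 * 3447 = 320571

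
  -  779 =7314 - 8093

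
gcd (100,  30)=10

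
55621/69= 55621/69 = 806.10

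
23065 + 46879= 69944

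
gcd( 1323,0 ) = 1323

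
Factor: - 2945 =  -  5^1*19^1*31^1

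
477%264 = 213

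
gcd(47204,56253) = 1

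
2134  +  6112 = 8246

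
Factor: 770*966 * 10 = 2^3*3^1*5^2 * 7^2*11^1*23^1 = 7438200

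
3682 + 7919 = 11601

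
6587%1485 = 647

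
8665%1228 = 69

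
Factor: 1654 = 2^1*827^1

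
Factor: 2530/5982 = 3^ (- 1 )*5^1 * 11^1*23^1*997^ ( - 1)=1265/2991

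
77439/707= 77439/707 = 109.53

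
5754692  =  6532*881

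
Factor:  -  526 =-2^1 *263^1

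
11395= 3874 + 7521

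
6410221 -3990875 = 2419346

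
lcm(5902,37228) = 483964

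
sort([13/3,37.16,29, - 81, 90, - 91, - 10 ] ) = [ - 91, - 81, - 10 , 13/3, 29,37.16 , 90] 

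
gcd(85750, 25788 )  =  14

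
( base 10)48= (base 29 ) 1j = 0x30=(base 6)120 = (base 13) 39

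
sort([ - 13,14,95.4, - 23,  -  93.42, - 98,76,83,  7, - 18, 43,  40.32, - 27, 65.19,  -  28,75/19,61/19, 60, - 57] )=[ - 98, - 93.42, - 57, - 28, - 27, - 23, - 18 , - 13,61/19,75/19,7,14,40.32 , 43,60 , 65.19 , 76,83, 95.4] 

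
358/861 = 358/861 = 0.42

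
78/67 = 78/67 = 1.16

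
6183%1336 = 839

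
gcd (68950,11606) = 14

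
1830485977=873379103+957106874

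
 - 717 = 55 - 772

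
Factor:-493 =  - 17^1*29^1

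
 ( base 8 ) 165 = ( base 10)117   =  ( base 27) 49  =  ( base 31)3O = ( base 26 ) 4D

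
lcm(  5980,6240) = 143520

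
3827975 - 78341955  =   -74513980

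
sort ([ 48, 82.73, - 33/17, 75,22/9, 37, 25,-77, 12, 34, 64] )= [ - 77, - 33/17, 22/9, 12, 25, 34, 37, 48,64, 75, 82.73]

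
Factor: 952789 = 952789^1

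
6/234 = 1/39 = 0.03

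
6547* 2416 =15817552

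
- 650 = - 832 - -182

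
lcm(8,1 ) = 8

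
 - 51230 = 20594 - 71824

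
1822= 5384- 3562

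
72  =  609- 537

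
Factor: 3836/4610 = 1918/2305 = 2^1*5^(-1 )*7^1*137^1*461^ (-1) 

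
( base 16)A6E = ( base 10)2670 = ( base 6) 20210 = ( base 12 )1666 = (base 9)3586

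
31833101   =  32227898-394797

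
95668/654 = 146+92/327 = 146.28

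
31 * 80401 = 2492431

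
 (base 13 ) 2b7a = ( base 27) 8J9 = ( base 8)14322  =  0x18D2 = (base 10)6354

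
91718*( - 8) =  - 733744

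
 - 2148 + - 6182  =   - 8330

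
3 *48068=144204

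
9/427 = 9/427 = 0.02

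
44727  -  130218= - 85491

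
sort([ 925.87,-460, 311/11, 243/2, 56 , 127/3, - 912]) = [ -912,-460, 311/11  ,  127/3, 56, 243/2,925.87 ] 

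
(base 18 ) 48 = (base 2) 1010000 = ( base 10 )80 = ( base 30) 2K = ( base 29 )2m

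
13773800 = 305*45160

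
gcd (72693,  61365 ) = 3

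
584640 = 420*1392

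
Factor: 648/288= 2^( -2) * 3^2 = 9/4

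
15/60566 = 15/60566 = 0.00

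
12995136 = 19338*672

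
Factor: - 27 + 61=2^1*17^1= 34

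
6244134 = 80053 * 78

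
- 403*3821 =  - 1539863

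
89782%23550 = 19132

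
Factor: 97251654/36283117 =2^1*3^1 * 13^( - 2)*17^( - 1) * 73^(  -  1) * 173^( - 1) * 1297^1*12497^1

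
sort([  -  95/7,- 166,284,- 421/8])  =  [ - 166, - 421/8, - 95/7, 284] 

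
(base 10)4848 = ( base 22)A08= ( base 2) 1001011110000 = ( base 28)654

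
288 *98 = 28224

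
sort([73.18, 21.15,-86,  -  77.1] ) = [ - 86,-77.1,21.15, 73.18]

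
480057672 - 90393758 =389663914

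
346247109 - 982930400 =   -  636683291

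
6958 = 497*14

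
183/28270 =183/28270 = 0.01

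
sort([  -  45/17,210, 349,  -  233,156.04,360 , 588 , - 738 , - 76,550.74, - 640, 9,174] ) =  [ - 738 , - 640,  -  233 ,-76 , - 45/17,9, 156.04,174, 210, 349,360 , 550.74,  588] 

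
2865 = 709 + 2156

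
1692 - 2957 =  - 1265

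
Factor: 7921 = 89^2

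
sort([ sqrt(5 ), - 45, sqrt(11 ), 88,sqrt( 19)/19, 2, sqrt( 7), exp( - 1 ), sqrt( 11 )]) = [ - 45, sqrt(19) /19 , exp ( - 1),2,sqrt( 5), sqrt( 7 ), sqrt( 11), sqrt( 11),88 ]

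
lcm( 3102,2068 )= 6204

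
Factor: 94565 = 5^1*18913^1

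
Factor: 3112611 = 3^1*1037537^1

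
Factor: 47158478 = 2^1*23579239^1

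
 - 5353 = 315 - 5668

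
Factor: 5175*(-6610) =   -  2^1*3^2*5^3*23^1*661^1=- 34206750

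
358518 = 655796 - 297278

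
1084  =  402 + 682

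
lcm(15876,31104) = 1524096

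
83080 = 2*41540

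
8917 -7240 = 1677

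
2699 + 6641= 9340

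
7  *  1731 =12117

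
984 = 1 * 984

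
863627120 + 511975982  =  1375603102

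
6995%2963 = 1069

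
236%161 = 75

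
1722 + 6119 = 7841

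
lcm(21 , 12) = 84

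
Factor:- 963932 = - 2^2*137^1*1759^1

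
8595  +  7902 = 16497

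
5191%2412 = 367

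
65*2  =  130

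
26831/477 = 56 + 119/477 = 56.25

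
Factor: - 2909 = - 2909^1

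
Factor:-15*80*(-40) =48000 = 2^7*3^1*5^3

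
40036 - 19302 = 20734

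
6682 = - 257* (  -  26 ) 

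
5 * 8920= 44600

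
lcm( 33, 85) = 2805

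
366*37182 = 13608612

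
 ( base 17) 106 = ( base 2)100100111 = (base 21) E1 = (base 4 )10213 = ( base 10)295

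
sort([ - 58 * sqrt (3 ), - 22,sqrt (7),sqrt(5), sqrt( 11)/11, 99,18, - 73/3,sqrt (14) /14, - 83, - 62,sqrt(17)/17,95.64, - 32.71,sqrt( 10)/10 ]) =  [ - 58*sqrt(3), - 83, - 62,- 32.71, - 73/3, - 22,sqrt(17)/17, sqrt( 14) /14, sqrt( 11 ) /11, sqrt( 10)/10, sqrt(5 ),sqrt(7),18,95.64,99]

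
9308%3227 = 2854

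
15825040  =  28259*560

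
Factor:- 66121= -11^1 * 6011^1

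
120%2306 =120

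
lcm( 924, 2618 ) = 15708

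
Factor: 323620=2^2*5^1*11^1*1471^1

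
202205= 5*40441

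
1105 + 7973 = 9078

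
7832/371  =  7832/371 =21.11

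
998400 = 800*1248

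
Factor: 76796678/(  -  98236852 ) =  - 2^( - 1 )* 23^1*223^( - 1 )*15733^( - 1)*238499^1 = -5485477/7016918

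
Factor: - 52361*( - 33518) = 1755035998= 2^1* 16759^1*52361^1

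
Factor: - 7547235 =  - 3^1*5^1*17^2 * 1741^1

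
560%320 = 240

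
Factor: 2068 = 2^2*11^1*47^1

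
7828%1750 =828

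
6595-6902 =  - 307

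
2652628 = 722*3674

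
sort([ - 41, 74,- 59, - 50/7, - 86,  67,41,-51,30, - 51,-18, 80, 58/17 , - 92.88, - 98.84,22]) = [ - 98.84 , - 92.88,-86, - 59, - 51, - 51, - 41 , - 18, - 50/7, 58/17, 22,30, 41, 67, 74, 80]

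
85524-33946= 51578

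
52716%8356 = 2580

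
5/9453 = 5/9453 = 0.00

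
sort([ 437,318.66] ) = [ 318.66, 437] 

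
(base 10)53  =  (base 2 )110101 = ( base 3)1222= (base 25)23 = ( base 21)2b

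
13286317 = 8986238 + 4300079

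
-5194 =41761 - 46955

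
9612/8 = 2403/2 = 1201.50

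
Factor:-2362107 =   -  3^1*11^1*31^1*2309^1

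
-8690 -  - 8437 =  - 253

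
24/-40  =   - 3/5 = -  0.60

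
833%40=33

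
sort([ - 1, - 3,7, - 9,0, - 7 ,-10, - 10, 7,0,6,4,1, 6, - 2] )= [ - 10, - 10,-9, - 7, - 3, - 2, - 1, 0,  0,1, 4, 6,  6,  7,7 ]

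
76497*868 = 66399396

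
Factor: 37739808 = 2^5*3^2*131041^1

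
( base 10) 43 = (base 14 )31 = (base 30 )1d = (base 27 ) 1G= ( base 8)53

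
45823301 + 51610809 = 97434110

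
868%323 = 222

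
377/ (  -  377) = -1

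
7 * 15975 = 111825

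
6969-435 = 6534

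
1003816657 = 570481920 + 433334737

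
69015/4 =17253+3/4 = 17253.75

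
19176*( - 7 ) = -134232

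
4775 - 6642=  - 1867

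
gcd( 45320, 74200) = 40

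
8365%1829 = 1049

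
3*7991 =23973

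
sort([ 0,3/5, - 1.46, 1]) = [ - 1.46,0, 3/5, 1 ] 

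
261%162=99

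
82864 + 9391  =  92255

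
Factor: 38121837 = 3^1 *13^2* 17^1*4423^1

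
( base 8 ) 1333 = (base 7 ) 2063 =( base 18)24B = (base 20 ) 1gb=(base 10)731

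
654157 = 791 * 827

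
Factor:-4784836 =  - 2^2*7^1*170887^1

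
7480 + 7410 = 14890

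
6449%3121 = 207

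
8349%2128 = 1965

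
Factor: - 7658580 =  - 2^2*3^1*5^1*127643^1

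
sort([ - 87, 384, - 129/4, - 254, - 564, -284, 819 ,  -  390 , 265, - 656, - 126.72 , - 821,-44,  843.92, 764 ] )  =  [- 821, - 656  , - 564,  -  390, - 284, - 254, - 126.72, - 87, - 44, - 129/4,265,384, 764,  819, 843.92]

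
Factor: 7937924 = 2^2*47^1*42223^1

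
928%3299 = 928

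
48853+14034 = 62887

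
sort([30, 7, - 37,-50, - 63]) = [ - 63, - 50, - 37 , 7,30 ]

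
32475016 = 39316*826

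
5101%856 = 821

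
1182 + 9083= 10265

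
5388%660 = 108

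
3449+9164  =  12613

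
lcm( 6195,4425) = 30975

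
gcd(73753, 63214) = 1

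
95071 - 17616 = 77455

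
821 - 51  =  770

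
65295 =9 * 7255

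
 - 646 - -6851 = 6205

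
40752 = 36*1132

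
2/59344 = 1/29672 = 0.00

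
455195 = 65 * 7003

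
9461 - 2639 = 6822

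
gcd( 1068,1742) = 2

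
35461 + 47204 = 82665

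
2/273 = 2/273 = 0.01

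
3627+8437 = 12064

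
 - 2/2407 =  - 1  +  2405/2407 = - 0.00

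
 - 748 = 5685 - 6433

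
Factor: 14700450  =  2^1 *3^1*5^2* 23^1*4261^1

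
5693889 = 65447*87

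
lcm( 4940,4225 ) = 321100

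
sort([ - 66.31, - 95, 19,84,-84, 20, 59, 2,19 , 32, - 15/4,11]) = [ -95, - 84 , - 66.31,-15/4, 2,11,  19, 19,20, 32,59, 84]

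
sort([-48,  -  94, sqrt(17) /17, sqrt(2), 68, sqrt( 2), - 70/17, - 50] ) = [ - 94, - 50, - 48,-70/17,sqrt(17)/17, sqrt(2) , sqrt( 2), 68]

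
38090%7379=1195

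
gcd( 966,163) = 1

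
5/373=5/373 = 0.01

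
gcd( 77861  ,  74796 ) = 1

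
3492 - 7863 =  - 4371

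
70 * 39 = 2730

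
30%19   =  11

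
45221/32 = 1413 + 5/32 = 1413.16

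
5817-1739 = 4078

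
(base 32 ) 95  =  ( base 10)293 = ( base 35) 8d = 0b100100101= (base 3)101212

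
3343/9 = 371 + 4/9 = 371.44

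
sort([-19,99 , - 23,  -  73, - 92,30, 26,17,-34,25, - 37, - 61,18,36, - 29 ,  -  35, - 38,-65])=[ - 92, -73, - 65, - 61, - 38, - 37, - 35, - 34,- 29, - 23,-19,17,18, 25,  26,30,36, 99]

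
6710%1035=500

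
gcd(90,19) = 1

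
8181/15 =545 + 2/5 = 545.40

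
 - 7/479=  - 1 + 472/479 = - 0.01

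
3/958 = 3/958 = 0.00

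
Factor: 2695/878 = 2^( - 1)*5^1*7^2* 11^1*439^(-1 )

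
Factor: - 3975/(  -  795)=5= 5^1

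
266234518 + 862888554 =1129123072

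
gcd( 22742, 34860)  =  166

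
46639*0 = 0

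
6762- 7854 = -1092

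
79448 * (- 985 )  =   - 78256280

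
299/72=299/72=4.15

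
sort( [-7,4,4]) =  [ - 7, 4 , 4]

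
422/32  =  211/16 = 13.19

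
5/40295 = 1/8059 = 0.00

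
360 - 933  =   - 573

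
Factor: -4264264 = -2^3*533033^1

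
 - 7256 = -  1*7256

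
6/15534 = 1/2589=0.00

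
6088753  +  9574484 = 15663237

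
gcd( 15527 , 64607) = 1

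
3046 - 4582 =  - 1536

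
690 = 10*69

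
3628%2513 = 1115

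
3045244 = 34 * 89566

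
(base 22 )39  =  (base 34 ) 27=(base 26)2N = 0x4b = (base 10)75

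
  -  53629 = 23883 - 77512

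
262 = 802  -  540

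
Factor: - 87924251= - 87924251^1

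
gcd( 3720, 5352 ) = 24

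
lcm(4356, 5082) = 30492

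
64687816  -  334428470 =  - 269740654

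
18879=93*203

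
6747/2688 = 2249/896 = 2.51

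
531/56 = 9 + 27/56 =9.48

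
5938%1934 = 136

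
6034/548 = 3017/274 = 11.01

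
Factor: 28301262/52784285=2^1 *3^1*5^( - 1) * 11^1* 1193^( - 1)*8849^( - 1)*428807^1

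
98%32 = 2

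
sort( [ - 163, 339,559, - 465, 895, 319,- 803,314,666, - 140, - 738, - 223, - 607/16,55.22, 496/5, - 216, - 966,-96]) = [ - 966, - 803,-738, - 465, - 223,  -  216,-163, - 140 , - 96  ,  -  607/16,55.22, 496/5, 314, 319, 339, 559,  666,895 ]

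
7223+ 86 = 7309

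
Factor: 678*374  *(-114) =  - 28907208  =  - 2^3*3^2 * 11^1*17^1*19^1 * 113^1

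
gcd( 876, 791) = 1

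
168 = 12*14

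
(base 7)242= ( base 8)200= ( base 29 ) 4C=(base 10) 128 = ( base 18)72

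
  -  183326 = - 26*7051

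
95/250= 19/50= 0.38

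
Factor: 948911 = 23^1*41257^1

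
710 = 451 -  - 259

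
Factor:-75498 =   -  2^1*3^1 *12583^1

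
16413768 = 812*20214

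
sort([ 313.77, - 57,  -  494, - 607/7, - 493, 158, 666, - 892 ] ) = [ - 892, - 494, - 493,-607/7, - 57,158, 313.77, 666]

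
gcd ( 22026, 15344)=2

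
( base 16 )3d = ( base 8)75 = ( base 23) 2F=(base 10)61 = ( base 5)221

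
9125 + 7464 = 16589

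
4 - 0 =4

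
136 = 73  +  63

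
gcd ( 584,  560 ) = 8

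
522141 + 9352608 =9874749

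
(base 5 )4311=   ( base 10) 581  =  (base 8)1105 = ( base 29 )k1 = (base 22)149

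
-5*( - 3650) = 18250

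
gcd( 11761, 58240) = 1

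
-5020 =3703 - 8723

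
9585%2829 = 1098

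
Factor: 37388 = 2^2*13^1*719^1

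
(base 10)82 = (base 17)4e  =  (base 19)46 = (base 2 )1010010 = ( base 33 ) 2G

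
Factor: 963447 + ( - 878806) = 53^1 * 1597^1 = 84641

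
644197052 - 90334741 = 553862311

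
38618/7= 5516 + 6/7 = 5516.86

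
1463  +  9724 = 11187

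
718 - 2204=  -1486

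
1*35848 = 35848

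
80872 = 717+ 80155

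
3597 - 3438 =159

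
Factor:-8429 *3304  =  -2^3*7^1 * 59^1 * 8429^1 =-27849416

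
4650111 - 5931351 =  - 1281240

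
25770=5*5154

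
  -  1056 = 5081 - 6137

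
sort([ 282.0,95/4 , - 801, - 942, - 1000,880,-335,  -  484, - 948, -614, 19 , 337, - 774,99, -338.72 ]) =[ - 1000, - 948, - 942,  -  801, - 774, - 614, - 484,-338.72, - 335  ,  19,95/4,  99,282.0,  337 , 880]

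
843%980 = 843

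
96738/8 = 12092 + 1/4 = 12092.25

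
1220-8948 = -7728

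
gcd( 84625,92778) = 1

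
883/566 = 1+317/566 = 1.56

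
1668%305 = 143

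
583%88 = 55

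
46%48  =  46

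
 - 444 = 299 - 743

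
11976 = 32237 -20261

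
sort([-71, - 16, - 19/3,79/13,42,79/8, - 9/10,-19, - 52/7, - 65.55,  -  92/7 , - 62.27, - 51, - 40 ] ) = [ - 71, - 65.55, - 62.27, - 51, - 40, - 19, - 16,-92/7, - 52/7 , - 19/3, - 9/10,79/13, 79/8, 42] 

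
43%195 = 43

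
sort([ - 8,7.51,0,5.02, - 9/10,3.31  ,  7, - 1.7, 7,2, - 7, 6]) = [ - 8, - 7, - 1.7, - 9/10,0,2, 3.31 , 5.02,  6 , 7, 7,7.51]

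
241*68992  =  16627072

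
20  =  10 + 10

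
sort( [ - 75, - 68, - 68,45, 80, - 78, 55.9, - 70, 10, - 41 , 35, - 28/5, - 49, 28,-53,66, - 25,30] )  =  [ - 78, - 75 ,-70, - 68, -68, - 53, -49,  -  41,-25,-28/5 , 10,28, 30, 35,45, 55.9,66, 80] 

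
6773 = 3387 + 3386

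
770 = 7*110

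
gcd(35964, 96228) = 972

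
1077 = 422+655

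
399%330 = 69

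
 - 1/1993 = - 1 + 1992/1993  =  - 0.00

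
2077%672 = 61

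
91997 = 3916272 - 3824275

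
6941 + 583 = 7524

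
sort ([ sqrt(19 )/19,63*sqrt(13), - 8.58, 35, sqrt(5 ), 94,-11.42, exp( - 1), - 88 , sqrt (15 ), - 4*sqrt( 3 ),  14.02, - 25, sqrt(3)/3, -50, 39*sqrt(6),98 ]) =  [  -  88,  -  50, - 25, - 11.42,-8.58, - 4*sqrt ( 3 ), sqrt(19) /19,exp( - 1), sqrt(3 )/3, sqrt ( 5) , sqrt(15), 14.02, 35, 94, 39*sqrt ( 6), 98,63 * sqrt( 13) ] 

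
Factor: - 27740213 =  - 307^1*90359^1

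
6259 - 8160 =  -1901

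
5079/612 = 8+61/204 = 8.30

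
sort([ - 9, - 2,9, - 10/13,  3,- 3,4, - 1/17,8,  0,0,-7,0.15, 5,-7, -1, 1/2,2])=[ -9  , - 7, - 7, - 3, - 2,- 1,  -  10/13,-1/17,0 , 0, 0.15 , 1/2,2, 3,4,5, 8,9 ] 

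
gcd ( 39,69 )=3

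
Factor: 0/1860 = 0^1 = 0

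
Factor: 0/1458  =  0 = 0^1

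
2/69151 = 2/69151 = 0.00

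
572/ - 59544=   -  1 + 14743/14886 = - 0.01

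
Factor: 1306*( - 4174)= - 5451244 = - 2^2*653^1 * 2087^1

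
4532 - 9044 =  - 4512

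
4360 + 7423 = 11783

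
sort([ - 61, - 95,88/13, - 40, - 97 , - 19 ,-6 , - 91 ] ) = [ - 97,  -  95, - 91,  -  61, - 40, - 19, - 6, 88/13]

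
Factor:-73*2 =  - 2^1*73^1 =- 146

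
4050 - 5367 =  - 1317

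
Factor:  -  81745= - 5^1*16349^1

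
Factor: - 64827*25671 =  - 3^4*7^4*43^1*199^1 = - 1664173917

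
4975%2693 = 2282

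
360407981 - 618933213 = -258525232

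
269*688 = 185072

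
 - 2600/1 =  - 2600 = - 2600.00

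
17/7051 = 17/7051 =0.00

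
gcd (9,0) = 9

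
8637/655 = 13 + 122/655 = 13.19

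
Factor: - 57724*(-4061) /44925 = 234417164/44925 = 2^2 * 3^( -1)* 5^( - 2 ) * 31^1 *131^1*599^(-1 )*14431^1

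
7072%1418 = 1400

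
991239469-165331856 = 825907613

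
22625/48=471 + 17/48 = 471.35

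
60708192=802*75696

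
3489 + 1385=4874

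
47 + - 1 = 46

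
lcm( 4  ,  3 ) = 12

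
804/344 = 2+29/86 = 2.34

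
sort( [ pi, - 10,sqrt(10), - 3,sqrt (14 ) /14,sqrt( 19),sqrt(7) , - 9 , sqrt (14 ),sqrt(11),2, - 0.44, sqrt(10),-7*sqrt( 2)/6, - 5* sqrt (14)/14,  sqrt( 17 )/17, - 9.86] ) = [ - 10,-9.86, - 9,-3, - 7*sqrt( 2)/6 , - 5*sqrt( 14)/14 , - 0.44 , sqrt( 17)/17,sqrt (14)/14, 2,sqrt(7), pi,sqrt( 10), sqrt ( 10), sqrt ( 11) , sqrt( 14) , sqrt ( 19 ) ]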